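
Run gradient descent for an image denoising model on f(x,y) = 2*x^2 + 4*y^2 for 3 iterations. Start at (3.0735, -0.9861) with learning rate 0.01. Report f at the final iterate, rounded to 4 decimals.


Gradient descent on f(x,y) = 2*x^2 + 4*y^2.
Starting point: (3.0735, -0.9861), alpha = 0.01
Step 1: grad_x = 2*2*3.0735 = 12.294, grad_y = 2*4*-0.9861 = -7.8888
  x_1 = 3.0735 - 0.01*12.294 = 2.9506
  y_1 = -0.9861 - 0.01*-7.8888 = -0.9072
Step 2: grad_x = 2*2*2.9506 = 11.8022, grad_y = 2*4*-0.9072 = -7.2577
  x_2 = 2.9506 - 0.01*11.8022 = 2.8325
  y_2 = -0.9072 - 0.01*-7.2577 = -0.8346
Step 3: grad_x = 2*2*2.8325 = 11.3302, grad_y = 2*4*-0.8346 = -6.6771
  x_3 = 2.8325 - 0.01*11.3302 = 2.7192
  y_3 = -0.8346 - 0.01*-6.6771 = -0.7679
f(2.7192, -0.7679) = 2*2.7192^2 + 4*(-0.7679)^2 = 17.147


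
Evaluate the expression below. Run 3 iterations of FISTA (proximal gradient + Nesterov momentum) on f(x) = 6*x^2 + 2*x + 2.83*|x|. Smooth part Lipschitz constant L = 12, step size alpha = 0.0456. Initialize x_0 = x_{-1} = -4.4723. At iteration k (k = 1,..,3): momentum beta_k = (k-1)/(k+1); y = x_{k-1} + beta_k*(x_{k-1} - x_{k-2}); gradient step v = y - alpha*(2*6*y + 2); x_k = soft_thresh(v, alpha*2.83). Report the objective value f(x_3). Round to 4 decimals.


FISTA on f(x) = 6*x^2 + 2*x + 2.83*|x|
L = 12, alpha = 0.0456
Iteration 1: beta = 0.0, y = -4.4723 + 0.0*(-4.4723 + 4.4723) = -4.4723
  grad(y) = -51.6676, v = y - alpha*grad = -2.1163
  prox(v) = soft_thresh(-2.1163, 0.129) = -1.9872
Iteration 2: beta = 0.3333, y = -1.9872 + 0.3333*(-1.9872 + 4.4723) = -1.1588
  grad(y) = -11.9062, v = y - alpha*grad = -0.6159
  prox(v) = soft_thresh(-0.6159, 0.129) = -0.4869
Iteration 3: beta = 0.5, y = -0.4869 + 0.5*(-0.4869 + 1.9872) = 0.2633
  grad(y) = 5.1595, v = y - alpha*grad = 0.028
  prox(v) = soft_thresh(0.028, 0.129) = 0.0
f(x_3) = 6*0.0^2 + 2*0.0 + 2.83*|0.0| = 0.0


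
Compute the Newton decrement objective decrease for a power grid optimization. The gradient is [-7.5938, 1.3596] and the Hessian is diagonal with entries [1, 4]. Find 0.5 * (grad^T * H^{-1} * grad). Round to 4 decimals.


Step 1: H is diagonal, so H^(-1) * g = [-7.5938, 0.3399].
Step 2: g^T H^(-1) g = sum_i g_i^2 / H_ii
  = (-7.5938)^2/1 + (1.3596)^2/4
  = 57.6658 + 0.4621 = 58.1279
Step 3: Objective decrease = 0.5 * g^T H^(-1) g = 29.064


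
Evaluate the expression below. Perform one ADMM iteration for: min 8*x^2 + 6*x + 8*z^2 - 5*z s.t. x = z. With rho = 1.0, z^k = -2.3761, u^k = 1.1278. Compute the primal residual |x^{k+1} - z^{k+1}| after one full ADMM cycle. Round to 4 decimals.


ADMM iteration with rho = 1.0, z^k = -2.3761, u^k = 1.1278
Step 1: x-update.
Minimize 8*x^2 + 6*x + (1.0/2)*(x + 2.3761 + 1.1278)^2
FOC: (2*8 + 1.0)*x = -6 + 1.0*(-2.3761 - 1.1278)
x^{k+1} = -0.5591
Step 2: z-update.
Minimize 8*z^2 - 5*z + (1.0/2)*(-0.5591 - z + 1.1278)^2
FOC: (2*8 + 1.0)*z = 5 + 1.0*(-0.5591 + 1.1278)
z^{k+1} = 0.3276
Step 3: u-update.
u^{k+1} = 1.1278 - 0.5591 - 0.3276 = 0.2412
Step 4: Primal residual = |-0.5591 - 0.3276| = 0.8866


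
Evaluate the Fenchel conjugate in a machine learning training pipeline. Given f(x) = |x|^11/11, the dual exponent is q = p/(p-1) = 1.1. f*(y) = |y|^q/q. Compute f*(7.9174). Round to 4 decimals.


The conjugate exponent q satisfies 1/p + 1/q = 1.
p = 11, so q = 11/(11 - 1) = 1.1
|y|^q = 7.9174^1.1 = 9.7374
f*(7.9174) = 9.7374 / 1.1 = 8.8521


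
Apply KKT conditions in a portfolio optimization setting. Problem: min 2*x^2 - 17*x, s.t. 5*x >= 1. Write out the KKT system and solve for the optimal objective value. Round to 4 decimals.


Step 1: Try lambda = 0 (constraint inactive).
Stationarity: 2*2*x - 17 = 0
x* = 17/(2*2) = 4.25
Check constraint: 5*4.25 = 21.25 >= 1 -- satisfied.
Step 2: Compute optimal value.
f(x*) = 2*4.25^2 - 17*4.25 = -36.125


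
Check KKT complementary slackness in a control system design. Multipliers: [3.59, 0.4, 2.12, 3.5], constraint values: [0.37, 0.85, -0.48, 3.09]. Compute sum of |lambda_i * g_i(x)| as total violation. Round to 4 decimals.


KKT complementary slackness check:
lambda_1 * g_1 = 3.59 * 0.37 = 1.3283
lambda_2 * g_2 = 0.4 * 0.85 = 0.34
lambda_3 * g_3 = 2.12 * -0.48 = -1.0176
lambda_4 * g_4 = 3.5 * 3.09 = 10.815
Total violation = 1.3283 + 0.34 + 1.0176 + 10.815 = 13.5009


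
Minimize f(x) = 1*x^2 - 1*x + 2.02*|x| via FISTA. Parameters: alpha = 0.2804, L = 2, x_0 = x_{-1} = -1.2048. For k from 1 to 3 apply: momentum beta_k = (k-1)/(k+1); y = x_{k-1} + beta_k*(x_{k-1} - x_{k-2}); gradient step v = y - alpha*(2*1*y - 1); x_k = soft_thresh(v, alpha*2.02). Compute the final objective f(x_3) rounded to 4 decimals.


FISTA on f(x) = 1*x^2 - 1*x + 2.02*|x|
L = 2, alpha = 0.2804
Iteration 1: beta = 0.0, y = -1.2048 + 0.0*(-1.2048 + 1.2048) = -1.2048
  grad(y) = -3.4096, v = y - alpha*grad = -0.2487
  prox(v) = soft_thresh(-0.2487, 0.5664) = 0.0
Iteration 2: beta = 0.3333, y = 0.0 + 0.3333*(0.0 + 1.2048) = 0.4016
  grad(y) = -0.1968, v = y - alpha*grad = 0.4568
  prox(v) = soft_thresh(0.4568, 0.5664) = 0.0
Iteration 3: beta = 0.5, y = 0.0 + 0.5*(0.0 - 0.0) = 0.0
  grad(y) = -1.0, v = y - alpha*grad = 0.2804
  prox(v) = soft_thresh(0.2804, 0.5664) = 0.0
f(x_3) = 1*0.0^2 - 1*0.0 + 2.02*|0.0| = 0.0


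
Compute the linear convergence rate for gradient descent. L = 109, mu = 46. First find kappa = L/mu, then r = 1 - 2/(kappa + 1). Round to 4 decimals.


Step 1: Compute the condition number.
kappa = L/mu = 109/46 = 2.3696
Step 2: Compute the convergence rate.
r = 1 - 2/(kappa + 1) = 1 - 2*mu/(L + mu) = (L - mu)/(L + mu) = 63/155 = 0.4065


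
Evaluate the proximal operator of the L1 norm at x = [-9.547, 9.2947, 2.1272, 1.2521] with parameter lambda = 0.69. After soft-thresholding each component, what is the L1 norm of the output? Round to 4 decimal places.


Soft-thresholding with lambda = 0.69:
prox(-9.547) = sign(-9.547)*max(|-9.547| - 0.69, 0) = -8.857
prox(9.2947) = sign(9.2947)*max(|9.2947| - 0.69, 0) = 8.6047
prox(2.1272) = sign(2.1272)*max(|2.1272| - 0.69, 0) = 1.4372
prox(1.2521) = sign(1.2521)*max(|1.2521| - 0.69, 0) = 0.5621
prox(x) = [-8.857, 8.6047, 1.4372, 0.5621]
||prox(x)||_1 = 8.857 + 8.6047 + 1.4372 + 0.5621 = 19.461


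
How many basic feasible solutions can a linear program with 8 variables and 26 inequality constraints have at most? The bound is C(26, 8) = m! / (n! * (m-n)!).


Each vertex corresponds to some choice of n active constraints out of m, so the number of vertices is at most C(m, n) = m! / (n!(m-n)!).
m = 26, n = 8
Numerator: 26 * 25 * 24 * 23 * 22 * 21 * 20 * 19
Denominator: 8! = 40320
C(26, 8) = 1562275


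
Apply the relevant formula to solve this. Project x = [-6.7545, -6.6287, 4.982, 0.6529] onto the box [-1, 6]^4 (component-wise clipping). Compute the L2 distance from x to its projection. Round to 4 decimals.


Project each component onto [-1, 6].
clip(-6.7545) = -1.0, clip(-6.6287) = -1.0, clip(4.982) = 4.982, clip(0.6529) = 0.6529
Projection = [-1.0, -1.0, 4.982, 0.6529]
Squared diffs: [33.1143, 31.6823, 0.0, 0.0]
Distance = sqrt(64.7966) = 8.0496


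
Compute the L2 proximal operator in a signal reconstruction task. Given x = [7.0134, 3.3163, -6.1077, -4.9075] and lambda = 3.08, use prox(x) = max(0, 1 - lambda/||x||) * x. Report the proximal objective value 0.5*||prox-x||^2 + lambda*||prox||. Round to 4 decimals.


Step 1: Compute ||x||.
||x|| = 11.026
Step 2: Compute scaling factor.
scale = max(0, 1 - 3.08/11.026) = 0.7207
Step 3: prox(x) = [5.0543, 2.3899, -4.4016, -3.5366]
||prox(x)|| = 7.946
Step 4: Proximal objective.
0.5*||prox-x||^2 = 4.7432
lambda*||prox|| = 24.4737
Total = 29.217


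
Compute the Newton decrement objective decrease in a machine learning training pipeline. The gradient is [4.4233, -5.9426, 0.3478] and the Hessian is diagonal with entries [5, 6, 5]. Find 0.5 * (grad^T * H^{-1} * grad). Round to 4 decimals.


Step 1: H is diagonal, so H^(-1) * g = [0.8847, -0.9904, 0.0696].
Step 2: g^T H^(-1) g = sum_i g_i^2 / H_ii
  = (4.4233)^2/5 + (-5.9426)^2/6 + (0.3478)^2/5
  = 3.9131 + 5.8857 + 0.0242 = 9.8231
Step 3: Objective decrease = 0.5 * g^T H^(-1) g = 4.9115


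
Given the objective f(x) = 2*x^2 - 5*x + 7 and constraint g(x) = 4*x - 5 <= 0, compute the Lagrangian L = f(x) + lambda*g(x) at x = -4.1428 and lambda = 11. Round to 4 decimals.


Step 1: Evaluate f(x).
f(-4.1428) = 2*(-4.1428)^2 - 5*(-4.1428) + 7 = 62.0396
Step 2: Evaluate g(x).
g(-4.1428) = 4*-4.1428 - 5 = -21.5712
Step 3: Compute Lagrangian.
L = 62.0396 + 11*-21.5712 = -175.2436


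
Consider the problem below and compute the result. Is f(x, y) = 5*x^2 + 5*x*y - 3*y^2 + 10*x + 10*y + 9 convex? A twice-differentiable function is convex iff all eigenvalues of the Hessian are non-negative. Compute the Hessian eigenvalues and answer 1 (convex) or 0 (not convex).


The Hessian of f(x,y) = 5*x^2 + 5*x*y - 3*y^2 + 10*x + 10*y + 9 is:
H = [[10, 5], [5, -6]]
Trace = 10 - 6 = 4
Determinant = 10*-6 - (5)^2 = -85
Discriminant = (4)^2 - 4*-85 = 356.0
Eigenvalues: lambda_1 = -7.434, lambda_2 = 11.434
The function is not convex.

0


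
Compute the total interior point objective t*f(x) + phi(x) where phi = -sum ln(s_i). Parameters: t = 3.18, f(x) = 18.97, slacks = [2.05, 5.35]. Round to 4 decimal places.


Step 1: Compute log-barrier.
ln values: [0.7178, 1.6771]
phi = -(0.7178 + 1.6771) = -2.3949
Step 2: Compute augmented objective.
t*f(x) = 3.18*18.97 = 60.3246
Total = 60.3246 - 2.3949 = 57.9297


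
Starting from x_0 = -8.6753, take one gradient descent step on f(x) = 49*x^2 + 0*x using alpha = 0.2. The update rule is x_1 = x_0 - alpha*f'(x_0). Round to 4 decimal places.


We compute the gradient at x_0 and apply the update.
f'(x) = 98*x + 0
f'(-8.6753) = 98*-8.6753 + 0 = -850.1794
x_1 = -8.6753 - 0.2*-850.1794 = 161.3606


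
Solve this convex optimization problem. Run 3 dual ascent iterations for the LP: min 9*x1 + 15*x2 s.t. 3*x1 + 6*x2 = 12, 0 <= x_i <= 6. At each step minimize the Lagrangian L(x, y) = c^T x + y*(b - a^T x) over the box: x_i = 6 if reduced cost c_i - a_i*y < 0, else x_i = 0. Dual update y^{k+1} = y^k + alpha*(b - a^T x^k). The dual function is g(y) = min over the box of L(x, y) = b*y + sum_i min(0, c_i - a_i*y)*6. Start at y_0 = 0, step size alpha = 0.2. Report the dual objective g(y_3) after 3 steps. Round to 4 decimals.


Dual ascent for LP: min 9*x1 + 15*x2, 3*x1 + 6*x2 = 12, 0 <= x_i <= 6
Step 1: y^k = 0.0, reduced costs: (9.0, 15.0)
  x^k = (0.0, 0.0), subgradient = b - a^T x = 12.0
  y^{k+1} = 0.0 + 0.2*12.0 = 2.4
Step 2: y^k = 2.4, reduced costs: (1.8, 0.6)
  x^k = (0.0, 0.0), subgradient = b - a^T x = 12.0
  y^{k+1} = 2.4 + 0.2*12.0 = 4.8
Step 3: y^k = 4.8, reduced costs: (-5.4, -13.8)
  x^k = (6.0, 6.0), subgradient = b - a^T x = -42.0
  y^{k+1} = 4.8 + 0.2*-42.0 = -3.6
Dual objective at y_3 = -3.6: reduced costs (19.8, 36.6), box minimizer x = (0.0, 0.0)
g(y_3) = b*y + (c1 - a1*y)*x1 + (c2 - a2*y)*x2 = 12*(-3.6) + 19.8*0.0 + 36.6*0.0 = -43.2 + 0.0 + 0.0 = -43.2


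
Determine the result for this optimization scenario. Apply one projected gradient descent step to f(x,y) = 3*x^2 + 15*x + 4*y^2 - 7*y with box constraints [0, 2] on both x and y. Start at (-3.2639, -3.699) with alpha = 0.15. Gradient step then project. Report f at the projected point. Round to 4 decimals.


Step 1: Compute gradient at (-3.2639, -3.699).
grad_x = 2*3*-3.2639 + 15 = -4.5834
grad_y = 2*4*-3.699 - 7 = -36.592
Step 2: Gradient step.
x_raw = -3.2639 - 0.15*-4.5834 = -2.5764
y_raw = -3.699 - 0.15*-36.592 = 1.7898
Step 3: Project onto [0, 2].
x_proj = clip(-2.5764) = 0.0
y_proj = clip(1.7898) = 1.7898
Step 4: Evaluate f.
f(0.0, 1.7898) = 0.2849


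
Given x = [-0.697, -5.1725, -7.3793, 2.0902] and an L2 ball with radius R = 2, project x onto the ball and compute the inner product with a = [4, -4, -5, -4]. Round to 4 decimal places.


Step 1: Compute ||x|| (intermediates to 6 decimals).
||x|| = sqrt((-0.697)^2 + (-5.1725)^2 + (-7.3793)^2 + 2.0902^2) = 9.277045
Step 2: Project.
Since ||x|| > R, scale = R/||x|| = 2/9.277045 = 0.215586, proj(x) = scale * x
proj(x) = [-0.150263, -1.115119, -1.590874, 0.450618]
Step 3: Dot product.
a^T * proj(x) = 4*(-0.150263) - 4*(-1.115119) - 5*(-1.590874) - 4*0.450618 = 10.0113


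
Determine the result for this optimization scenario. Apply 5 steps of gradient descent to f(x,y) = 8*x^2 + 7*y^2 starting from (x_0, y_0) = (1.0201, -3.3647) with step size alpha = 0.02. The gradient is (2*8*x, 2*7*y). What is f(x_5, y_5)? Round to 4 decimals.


Gradient descent on f(x,y) = 8*x^2 + 7*y^2.
Starting point: (1.0201, -3.3647), alpha = 0.02
Step 1: grad_x = 2*8*1.0201 = 16.3216, grad_y = 2*7*-3.3647 = -47.1058
  x_1 = 1.0201 - 0.02*16.3216 = 0.6937
  y_1 = -3.3647 - 0.02*-47.1058 = -2.4226
Step 2: grad_x = 2*8*0.6937 = 11.0987, grad_y = 2*7*-2.4226 = -33.9162
  x_2 = 0.6937 - 0.02*11.0987 = 0.4717
  y_2 = -2.4226 - 0.02*-33.9162 = -1.7443
Step 3: grad_x = 2*8*0.4717 = 7.5471, grad_y = 2*7*-1.7443 = -24.4196
  x_3 = 0.4717 - 0.02*7.5471 = 0.3208
  y_3 = -1.7443 - 0.02*-24.4196 = -1.2559
Step 4: grad_x = 2*8*0.3208 = 5.132, grad_y = 2*7*-1.2559 = -17.5821
  x_4 = 0.3208 - 0.02*5.132 = 0.2181
  y_4 = -1.2559 - 0.02*-17.5821 = -0.9042
Step 5: grad_x = 2*8*0.2181 = 3.4898, grad_y = 2*7*-0.9042 = -12.6591
  x_5 = 0.2181 - 0.02*3.4898 = 0.1483
  y_5 = -0.9042 - 0.02*-12.6591 = -0.651
f(0.1483, -0.651) = 8*0.1483^2 + 7*(-0.651)^2 = 3.143


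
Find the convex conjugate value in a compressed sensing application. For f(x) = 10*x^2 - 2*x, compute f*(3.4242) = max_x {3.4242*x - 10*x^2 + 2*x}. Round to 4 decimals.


f*(y) = sup_x {y*x - a*x^2 - b*x} = sup_x {(y-b)*x - a*x^2}
FOC: (y - b) - 2a*x = 0 => x* = (y - b)/(2a)
x* = (3.4242 + 2)/(2*10) = 0.2712
f*(3.4242) = (y-b)^2/(4a) = (3.4242 + 2)^2/(4*10)
= 29.4219/40 = 0.7355


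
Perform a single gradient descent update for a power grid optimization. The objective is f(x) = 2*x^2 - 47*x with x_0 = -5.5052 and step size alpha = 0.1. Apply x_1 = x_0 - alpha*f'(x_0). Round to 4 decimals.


We compute the gradient at x_0 and apply the update.
f'(x) = 4*x - 47
f'(-5.5052) = 4*-5.5052 - 47 = -69.0208
x_1 = -5.5052 - 0.1*-69.0208 = 1.3969


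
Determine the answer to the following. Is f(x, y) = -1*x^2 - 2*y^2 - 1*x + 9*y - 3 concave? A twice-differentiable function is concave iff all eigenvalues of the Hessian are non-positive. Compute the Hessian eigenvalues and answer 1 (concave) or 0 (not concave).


The Hessian of f(x,y) = -1*x^2 - 2*y^2 - 1*x + 9*y - 3 is:
H = [[-2, 0], [0, -4]]
Trace = -2 - 4 = -6
Determinant = -2*-4 - (0)^2 = 8
Discriminant = (-6)^2 - 4*8 = 4.0
Eigenvalues: lambda_1 = -4.0, lambda_2 = -2.0
The function is concave.

1


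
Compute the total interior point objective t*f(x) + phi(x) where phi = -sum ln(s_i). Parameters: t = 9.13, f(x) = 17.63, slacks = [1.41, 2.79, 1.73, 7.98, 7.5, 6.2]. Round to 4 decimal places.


Step 1: Compute log-barrier.
ln values: [0.3436, 1.026, 0.5481, 2.0769, 2.0149, 1.8245]
phi = -(0.3436 + 1.026 + 0.5481 + 2.0769 + 2.0149 + 1.8245) = -7.8341
Step 2: Compute augmented objective.
t*f(x) = 9.13*17.63 = 160.9619
Total = 160.9619 - 7.8341 = 153.1278


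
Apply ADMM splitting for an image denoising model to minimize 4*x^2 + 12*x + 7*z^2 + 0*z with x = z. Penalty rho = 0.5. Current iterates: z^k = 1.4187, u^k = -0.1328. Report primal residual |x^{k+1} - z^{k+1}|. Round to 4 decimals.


ADMM iteration with rho = 0.5, z^k = 1.4187, u^k = -0.1328
Step 1: x-update.
Minimize 4*x^2 + 12*x + (0.5/2)*(x - 1.4187 - 0.1328)^2
FOC: (2*4 + 0.5)*x = -12 + 0.5*(1.4187 + 0.1328)
x^{k+1} = -1.3205
Step 2: z-update.
Minimize 7*z^2 + 0*z + (0.5/2)*(-1.3205 - z - 0.1328)^2
FOC: (2*7 + 0.5)*z = 0 + 0.5*(-1.3205 - 0.1328)
z^{k+1} = -0.0501
Step 3: u-update.
u^{k+1} = -0.1328 - 1.3205 + 0.0501 = -1.4032
Step 4: Primal residual = |-1.3205 + 0.0501| = 1.2704


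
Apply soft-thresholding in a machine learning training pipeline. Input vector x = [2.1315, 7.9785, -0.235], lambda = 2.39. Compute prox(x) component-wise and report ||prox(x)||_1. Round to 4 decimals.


Soft-thresholding with lambda = 2.39:
prox(2.1315) = sign(2.1315)*max(|2.1315| - 2.39, 0) = 0.0
prox(7.9785) = sign(7.9785)*max(|7.9785| - 2.39, 0) = 5.5885
prox(-0.235) = sign(-0.235)*max(|-0.235| - 2.39, 0) = 0.0
prox(x) = [0.0, 5.5885, 0.0]
||prox(x)||_1 = 0.0 + 5.5885 + 0.0 = 5.5885


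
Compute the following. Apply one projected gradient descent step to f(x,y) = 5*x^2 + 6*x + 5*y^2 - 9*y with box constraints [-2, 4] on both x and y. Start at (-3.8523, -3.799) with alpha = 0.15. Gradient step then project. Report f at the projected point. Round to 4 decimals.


Step 1: Compute gradient at (-3.8523, -3.799).
grad_x = 2*5*-3.8523 + 6 = -32.523
grad_y = 2*5*-3.799 - 9 = -46.99
Step 2: Gradient step.
x_raw = -3.8523 - 0.15*-32.523 = 1.0262
y_raw = -3.799 - 0.15*-46.99 = 3.2495
Step 3: Project onto [-2, 4].
x_proj = clip(1.0262) = 1.0262
y_proj = clip(3.2495) = 3.2495
Step 4: Evaluate f.
f(1.0262, 3.2495) = 34.9726


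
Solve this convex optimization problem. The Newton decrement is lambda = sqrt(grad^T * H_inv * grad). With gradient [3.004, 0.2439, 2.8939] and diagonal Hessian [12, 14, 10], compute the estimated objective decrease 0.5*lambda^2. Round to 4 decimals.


Step 1: H is diagonal, so H^(-1) * g = [0.2503, 0.0174, 0.2894].
Step 2: g^T H^(-1) g = sum_i g_i^2 / H_ii
  = (3.004)^2/12 + (0.2439)^2/14 + (2.8939)^2/10
  = 0.752 + 0.0042 + 0.8375 = 1.5937
Step 3: Objective decrease = 0.5 * g^T H^(-1) g = 0.7969


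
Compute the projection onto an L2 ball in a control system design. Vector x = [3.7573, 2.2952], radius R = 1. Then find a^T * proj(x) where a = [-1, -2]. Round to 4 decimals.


Step 1: Compute ||x|| (intermediates to 6 decimals).
||x|| = sqrt(3.7573^2 + 2.2952^2) = 4.402868
Step 2: Project.
Since ||x|| > R, scale = R/||x|| = 1/4.402868 = 0.227125, proj(x) = scale * x
proj(x) = [0.853377, 0.521297]
Step 3: Dot product.
a^T * proj(x) = -1*0.853377 - 2*0.521297 = -1.896


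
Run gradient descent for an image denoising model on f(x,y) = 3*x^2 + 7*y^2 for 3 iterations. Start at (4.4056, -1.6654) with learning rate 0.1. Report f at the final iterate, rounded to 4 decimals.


Gradient descent on f(x,y) = 3*x^2 + 7*y^2.
Starting point: (4.4056, -1.6654), alpha = 0.1
Step 1: grad_x = 2*3*4.4056 = 26.4336, grad_y = 2*7*-1.6654 = -23.3156
  x_1 = 4.4056 - 0.1*26.4336 = 1.7622
  y_1 = -1.6654 - 0.1*-23.3156 = 0.6662
Step 2: grad_x = 2*3*1.7622 = 10.5734, grad_y = 2*7*0.6662 = 9.3262
  x_2 = 1.7622 - 0.1*10.5734 = 0.7049
  y_2 = 0.6662 - 0.1*9.3262 = -0.2665
Step 3: grad_x = 2*3*0.7049 = 4.2294, grad_y = 2*7*-0.2665 = -3.7305
  x_3 = 0.7049 - 0.1*4.2294 = 0.282
  y_3 = -0.2665 - 0.1*-3.7305 = 0.1066
f(0.282, 0.1066) = 3*0.282^2 + 7*0.1066^2 = 0.318


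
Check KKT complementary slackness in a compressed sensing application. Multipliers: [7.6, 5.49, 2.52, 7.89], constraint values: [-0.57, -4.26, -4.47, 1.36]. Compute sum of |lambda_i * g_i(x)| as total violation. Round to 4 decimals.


KKT complementary slackness check:
lambda_1 * g_1 = 7.6 * -0.57 = -4.332
lambda_2 * g_2 = 5.49 * -4.26 = -23.3874
lambda_3 * g_3 = 2.52 * -4.47 = -11.2644
lambda_4 * g_4 = 7.89 * 1.36 = 10.7304
Total violation = 4.332 + 23.3874 + 11.2644 + 10.7304 = 49.7142


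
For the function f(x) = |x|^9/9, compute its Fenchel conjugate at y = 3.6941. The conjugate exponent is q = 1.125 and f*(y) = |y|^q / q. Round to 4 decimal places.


The conjugate exponent q satisfies 1/p + 1/q = 1.
p = 9, so q = 9/(9 - 1) = 1.125
|y|^q = 3.6941^1.125 = 4.3496
f*(3.6941) = 4.3496 / 1.125 = 3.8663


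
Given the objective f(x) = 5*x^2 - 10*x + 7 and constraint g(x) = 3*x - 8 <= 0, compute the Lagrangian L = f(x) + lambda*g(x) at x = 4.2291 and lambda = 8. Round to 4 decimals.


Step 1: Evaluate f(x).
f(4.2291) = 5*4.2291^2 - 10*4.2291 + 7 = 54.1354
Step 2: Evaluate g(x).
g(4.2291) = 3*4.2291 - 8 = 4.6873
Step 3: Compute Lagrangian.
L = 54.1354 + 8*4.6873 = 91.6338


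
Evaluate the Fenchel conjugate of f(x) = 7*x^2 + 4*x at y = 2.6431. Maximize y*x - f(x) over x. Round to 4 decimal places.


f*(y) = sup_x {y*x - a*x^2 - b*x} = sup_x {(y-b)*x - a*x^2}
FOC: (y - b) - 2a*x = 0 => x* = (y - b)/(2a)
x* = (2.6431 - 4)/(2*7) = -0.0969
f*(2.6431) = (y-b)^2/(4a) = (2.6431 - 4)^2/(4*7)
= 1.8412/28 = 0.0658


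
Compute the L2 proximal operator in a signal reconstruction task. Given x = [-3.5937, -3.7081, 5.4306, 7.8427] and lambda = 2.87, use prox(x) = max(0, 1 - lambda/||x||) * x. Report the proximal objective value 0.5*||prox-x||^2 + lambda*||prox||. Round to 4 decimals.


Step 1: Compute ||x||.
||x|| = 10.8473
Step 2: Compute scaling factor.
scale = max(0, 1 - 2.87/10.8473) = 0.7354
Step 3: prox(x) = [-2.6429, -2.727, 3.9938, 5.7677]
||prox(x)|| = 7.9773
Step 4: Proximal objective.
0.5*||prox-x||^2 = 4.1185
lambda*||prox|| = 22.8949
Total = 27.0133


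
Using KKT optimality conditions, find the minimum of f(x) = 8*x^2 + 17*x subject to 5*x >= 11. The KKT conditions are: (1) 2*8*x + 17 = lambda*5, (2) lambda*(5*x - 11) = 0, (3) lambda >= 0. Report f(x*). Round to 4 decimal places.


Step 1: Try lambda = 0 (constraint inactive).
x_unc = -17/(2*8) = -1.0625
Check: 5*-1.0625 = -5.3125 < 11 -- violated!
Step 2: Constraint must be active: 5*x = 11
x* = 11/5 = 2.2
lambda = (2*8*2.2 + 17)/5 = 10.44
Step 3: Compute optimal value.
f(x*) = 8*2.2^2 + 17*2.2 = 76.12


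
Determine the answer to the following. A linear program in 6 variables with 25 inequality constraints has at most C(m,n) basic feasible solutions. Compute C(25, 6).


Each vertex corresponds to some choice of n active constraints out of m, so the number of vertices is at most C(m, n) = m! / (n!(m-n)!).
m = 25, n = 6
Numerator: 25 * 24 * 23 * 22 * 21 * 20
Denominator: 6! = 720
C(25, 6) = 177100


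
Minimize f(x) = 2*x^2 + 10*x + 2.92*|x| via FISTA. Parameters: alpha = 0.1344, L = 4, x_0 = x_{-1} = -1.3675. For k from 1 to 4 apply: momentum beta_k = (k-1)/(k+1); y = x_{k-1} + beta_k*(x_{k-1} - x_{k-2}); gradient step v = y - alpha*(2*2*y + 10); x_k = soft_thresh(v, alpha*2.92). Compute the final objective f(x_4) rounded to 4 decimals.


FISTA on f(x) = 2*x^2 + 10*x + 2.92*|x|
L = 4, alpha = 0.1344
Iteration 1: beta = 0.0, y = -1.3675 + 0.0*(-1.3675 + 1.3675) = -1.3675
  grad(y) = 4.53, v = y - alpha*grad = -1.9763
  prox(v) = soft_thresh(-1.9763, 0.3924) = -1.5839
Iteration 2: beta = 0.3333, y = -1.5839 + 0.3333*(-1.5839 + 1.3675) = -1.656
  grad(y) = 3.376, v = y - alpha*grad = -2.1097
  prox(v) = soft_thresh(-2.1097, 0.3924) = -1.7173
Iteration 3: beta = 0.5, y = -1.7173 + 0.5*(-1.7173 + 1.5839) = -1.784
  grad(y) = 2.864, v = y - alpha*grad = -2.1689
  prox(v) = soft_thresh(-2.1689, 0.3924) = -1.7765
Iteration 4: beta = 0.6, y = -1.7765 + 0.6*(-1.7765 + 1.7173) = -1.812
  grad(y) = 2.7521, v = y - alpha*grad = -2.1819
  prox(v) = soft_thresh(-2.1819, 0.3924) = -1.7894
f(x_4) = 2*(-1.7894)^2 + 10*(-1.7894) + 2.92*|-1.7894| = -6.265


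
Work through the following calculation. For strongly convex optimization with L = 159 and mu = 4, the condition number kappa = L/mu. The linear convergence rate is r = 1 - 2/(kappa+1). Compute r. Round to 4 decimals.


Step 1: Compute the condition number.
kappa = L/mu = 159/4 = 39.75
Step 2: Compute the convergence rate.
r = 1 - 2/(kappa + 1) = 1 - 2*mu/(L + mu) = (L - mu)/(L + mu) = 155/163 = 0.9509


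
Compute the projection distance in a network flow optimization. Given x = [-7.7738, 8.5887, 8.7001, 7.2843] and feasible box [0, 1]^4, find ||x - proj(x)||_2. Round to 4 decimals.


Project each component onto [0, 1].
clip(-7.7738) = 0.0, clip(8.5887) = 1.0, clip(8.7001) = 1.0, clip(7.2843) = 1.0
Projection = [0.0, 1.0, 1.0, 1.0]
Squared diffs: [60.432, 57.5884, 59.2915, 39.4924]
Distance = sqrt(216.8043) = 14.7243


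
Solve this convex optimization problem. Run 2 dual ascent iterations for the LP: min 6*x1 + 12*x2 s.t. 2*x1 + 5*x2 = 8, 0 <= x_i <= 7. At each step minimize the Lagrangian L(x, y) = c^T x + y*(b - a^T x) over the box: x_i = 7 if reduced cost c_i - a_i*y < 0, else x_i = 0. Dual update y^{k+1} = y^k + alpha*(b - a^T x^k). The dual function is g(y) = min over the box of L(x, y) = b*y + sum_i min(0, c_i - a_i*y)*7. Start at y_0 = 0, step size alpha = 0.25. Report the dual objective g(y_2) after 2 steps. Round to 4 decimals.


Dual ascent for LP: min 6*x1 + 12*x2, 2*x1 + 5*x2 = 8, 0 <= x_i <= 7
Step 1: y^k = 0.0, reduced costs: (6.0, 12.0)
  x^k = (0.0, 0.0), subgradient = b - a^T x = 8.0
  y^{k+1} = 0.0 + 0.25*8.0 = 2.0
Step 2: y^k = 2.0, reduced costs: (2.0, 2.0)
  x^k = (0.0, 0.0), subgradient = b - a^T x = 8.0
  y^{k+1} = 2.0 + 0.25*8.0 = 4.0
Dual objective at y_2 = 4.0: reduced costs (-2.0, -8.0), box minimizer x = (7.0, 7.0)
g(y_2) = b*y + (c1 - a1*y)*x1 + (c2 - a2*y)*x2 = 8*4.0 + (-2.0)*7.0 + (-8.0)*7.0 = 32.0 - 14.0 - 56.0 = -38.0


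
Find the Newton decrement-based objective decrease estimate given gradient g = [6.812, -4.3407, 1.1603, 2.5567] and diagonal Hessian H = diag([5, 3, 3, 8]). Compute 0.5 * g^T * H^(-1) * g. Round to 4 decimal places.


Step 1: H is diagonal, so H^(-1) * g = [1.3624, -1.4469, 0.3868, 0.3196].
Step 2: g^T H^(-1) g = sum_i g_i^2 / H_ii
  = (6.812)^2/5 + (-4.3407)^2/3 + (1.1603)^2/3 + (2.5567)^2/8
  = 9.2807 + 6.2806 + 0.4488 + 0.8171 = 16.8271
Step 3: Objective decrease = 0.5 * g^T H^(-1) g = 8.4135


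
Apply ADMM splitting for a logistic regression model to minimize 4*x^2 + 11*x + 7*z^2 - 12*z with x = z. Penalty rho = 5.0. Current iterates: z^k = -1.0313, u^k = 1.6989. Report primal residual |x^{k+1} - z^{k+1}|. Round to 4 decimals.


ADMM iteration with rho = 5.0, z^k = -1.0313, u^k = 1.6989
Step 1: x-update.
Minimize 4*x^2 + 11*x + (5.0/2)*(x + 1.0313 + 1.6989)^2
FOC: (2*4 + 5.0)*x = -11 + 5.0*(-1.0313 - 1.6989)
x^{k+1} = -1.8962
Step 2: z-update.
Minimize 7*z^2 - 12*z + (5.0/2)*(-1.8962 - z + 1.6989)^2
FOC: (2*7 + 5.0)*z = 12 + 5.0*(-1.8962 + 1.6989)
z^{k+1} = 0.5796
Step 3: u-update.
u^{k+1} = 1.6989 - 1.8962 - 0.5796 = -0.777
Step 4: Primal residual = |-1.8962 - 0.5796| = 2.4759


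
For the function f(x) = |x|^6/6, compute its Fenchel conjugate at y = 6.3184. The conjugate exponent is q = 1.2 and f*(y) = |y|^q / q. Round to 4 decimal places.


The conjugate exponent q satisfies 1/p + 1/q = 1.
p = 6, so q = 6/(6 - 1) = 1.2
|y|^q = 6.3184^1.2 = 9.1354
f*(6.3184) = 9.1354 / 1.2 = 7.6129


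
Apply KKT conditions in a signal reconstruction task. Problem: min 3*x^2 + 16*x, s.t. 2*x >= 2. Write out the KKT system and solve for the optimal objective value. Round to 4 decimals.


Step 1: Try lambda = 0 (constraint inactive).
x_unc = -16/(2*3) = -2.6667
Check: 2*-2.6667 = -5.3334 < 2 -- violated!
Step 2: Constraint must be active: 2*x = 2
x* = 2/2 = 1.0
lambda = (2*3*1.0 + 16)/2 = 11.0
Step 3: Compute optimal value.
f(x*) = 3*1.0^2 + 16*1.0 = 19.0


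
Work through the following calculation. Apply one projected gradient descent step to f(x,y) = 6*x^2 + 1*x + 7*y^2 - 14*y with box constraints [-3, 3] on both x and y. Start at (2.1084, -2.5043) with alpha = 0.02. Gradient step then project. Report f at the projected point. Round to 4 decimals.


Step 1: Compute gradient at (2.1084, -2.5043).
grad_x = 2*6*2.1084 + 1 = 26.3008
grad_y = 2*7*-2.5043 - 14 = -49.0602
Step 2: Gradient step.
x_raw = 2.1084 - 0.02*26.3008 = 1.5824
y_raw = -2.5043 - 0.02*-49.0602 = -1.5231
Step 3: Project onto [-3, 3].
x_proj = clip(1.5824) = 1.5824
y_proj = clip(-1.5231) = -1.5231
Step 4: Evaluate f.
f(1.5824, -1.5231) = 54.1681


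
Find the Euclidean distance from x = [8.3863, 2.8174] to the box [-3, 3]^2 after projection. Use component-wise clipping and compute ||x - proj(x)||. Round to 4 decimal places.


Project each component onto [-3, 3].
clip(8.3863) = 3.0, clip(2.8174) = 2.8174
Projection = [3.0, 2.8174]
Squared diffs: [29.0122, 0.0]
Distance = sqrt(29.0122) = 5.3863


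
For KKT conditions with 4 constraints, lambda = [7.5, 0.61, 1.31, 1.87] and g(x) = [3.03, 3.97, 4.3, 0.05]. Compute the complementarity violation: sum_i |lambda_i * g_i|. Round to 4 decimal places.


KKT complementary slackness check:
lambda_1 * g_1 = 7.5 * 3.03 = 22.725
lambda_2 * g_2 = 0.61 * 3.97 = 2.4217
lambda_3 * g_3 = 1.31 * 4.3 = 5.633
lambda_4 * g_4 = 1.87 * 0.05 = 0.0935
Total violation = 22.725 + 2.4217 + 5.633 + 0.0935 = 30.8732


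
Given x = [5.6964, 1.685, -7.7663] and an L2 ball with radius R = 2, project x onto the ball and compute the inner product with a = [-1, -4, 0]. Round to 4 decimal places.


Step 1: Compute ||x|| (intermediates to 6 decimals).
||x|| = sqrt(5.6964^2 + 1.685^2 + (-7.7663)^2) = 9.77771
Step 2: Project.
Since ||x|| > R, scale = R/||x|| = 2/9.77771 = 0.204547, proj(x) = scale * x
proj(x) = [1.165182, 0.344662, -1.588573]
Step 3: Dot product.
a^T * proj(x) = -1*1.165182 - 4*0.344662 + 0*(-1.588573) = -2.5438


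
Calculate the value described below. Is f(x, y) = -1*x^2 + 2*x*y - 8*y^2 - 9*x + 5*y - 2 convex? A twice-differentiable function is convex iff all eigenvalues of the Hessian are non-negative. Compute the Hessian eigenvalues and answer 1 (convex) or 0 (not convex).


The Hessian of f(x,y) = -1*x^2 + 2*x*y - 8*y^2 - 9*x + 5*y - 2 is:
H = [[-2, 2], [2, -16]]
Trace = -2 - 16 = -18
Determinant = -2*-16 - (2)^2 = 28
Discriminant = (-18)^2 - 4*28 = 212.0
Eigenvalues: lambda_1 = -16.2801, lambda_2 = -1.7199
The function is not convex.

0


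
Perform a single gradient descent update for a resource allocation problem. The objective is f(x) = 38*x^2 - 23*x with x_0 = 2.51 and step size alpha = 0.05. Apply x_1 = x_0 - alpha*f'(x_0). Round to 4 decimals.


We compute the gradient at x_0 and apply the update.
f'(x) = 76*x - 23
f'(2.51) = 76*2.51 - 23 = 167.76
x_1 = 2.51 - 0.05*167.76 = -5.878


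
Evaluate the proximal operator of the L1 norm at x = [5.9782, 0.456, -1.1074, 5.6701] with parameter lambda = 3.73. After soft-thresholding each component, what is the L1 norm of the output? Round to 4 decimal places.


Soft-thresholding with lambda = 3.73:
prox(5.9782) = sign(5.9782)*max(|5.9782| - 3.73, 0) = 2.2482
prox(0.456) = sign(0.456)*max(|0.456| - 3.73, 0) = 0.0
prox(-1.1074) = sign(-1.1074)*max(|-1.1074| - 3.73, 0) = 0.0
prox(5.6701) = sign(5.6701)*max(|5.6701| - 3.73, 0) = 1.9401
prox(x) = [2.2482, 0.0, 0.0, 1.9401]
||prox(x)||_1 = 2.2482 + 0.0 + 0.0 + 1.9401 = 4.1883


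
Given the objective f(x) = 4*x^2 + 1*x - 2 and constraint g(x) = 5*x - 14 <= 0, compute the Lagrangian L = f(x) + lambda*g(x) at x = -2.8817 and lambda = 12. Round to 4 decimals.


Step 1: Evaluate f(x).
f(-2.8817) = 4*(-2.8817)^2 + 1*(-2.8817) - 2 = 28.3351
Step 2: Evaluate g(x).
g(-2.8817) = 5*-2.8817 - 14 = -28.4085
Step 3: Compute Lagrangian.
L = 28.3351 + 12*-28.4085 = -312.5669


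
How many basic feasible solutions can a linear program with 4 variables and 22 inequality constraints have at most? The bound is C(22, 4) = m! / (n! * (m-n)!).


Each vertex corresponds to some choice of n active constraints out of m, so the number of vertices is at most C(m, n) = m! / (n!(m-n)!).
m = 22, n = 4
Numerator: 22 * 21 * 20 * 19
Denominator: 4! = 24
C(22, 4) = 7315


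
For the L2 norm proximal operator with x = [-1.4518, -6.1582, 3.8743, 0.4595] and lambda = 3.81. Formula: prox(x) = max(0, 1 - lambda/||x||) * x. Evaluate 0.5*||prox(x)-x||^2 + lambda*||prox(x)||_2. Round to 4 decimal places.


Step 1: Compute ||x||.
||x|| = 7.4332
Step 2: Compute scaling factor.
scale = max(0, 1 - 3.81/7.4332) = 0.4874
Step 3: prox(x) = [-0.7077, -3.0017, 1.8885, 0.224]
||prox(x)|| = 3.6232
Step 4: Proximal objective.
0.5*||prox-x||^2 = 7.2581
lambda*||prox|| = 13.8044
Total = 21.0624


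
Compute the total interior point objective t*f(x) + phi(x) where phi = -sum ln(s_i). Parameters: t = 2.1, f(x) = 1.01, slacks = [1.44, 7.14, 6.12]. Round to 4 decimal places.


Step 1: Compute log-barrier.
ln values: [0.3646, 1.9657, 1.8116]
phi = -(0.3646 + 1.9657 + 1.8116) = -4.1419
Step 2: Compute augmented objective.
t*f(x) = 2.1*1.01 = 2.121
Total = 2.121 - 4.1419 = -2.0209


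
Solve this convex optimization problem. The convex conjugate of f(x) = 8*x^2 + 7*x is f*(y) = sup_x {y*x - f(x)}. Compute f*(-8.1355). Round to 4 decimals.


f*(y) = sup_x {y*x - a*x^2 - b*x} = sup_x {(y-b)*x - a*x^2}
FOC: (y - b) - 2a*x = 0 => x* = (y - b)/(2a)
x* = (-8.1355 - 7)/(2*8) = -0.946
f*(-8.1355) = (y-b)^2/(4a) = (-8.1355 - 7)^2/(4*8)
= 229.0834/32 = 7.1589


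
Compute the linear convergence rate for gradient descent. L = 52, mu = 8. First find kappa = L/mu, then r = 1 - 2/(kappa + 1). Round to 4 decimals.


Step 1: Compute the condition number.
kappa = L/mu = 52/8 = 6.5
Step 2: Compute the convergence rate.
r = 1 - 2/(kappa + 1) = 1 - 2*mu/(L + mu) = (L - mu)/(L + mu) = 44/60 = 0.7333


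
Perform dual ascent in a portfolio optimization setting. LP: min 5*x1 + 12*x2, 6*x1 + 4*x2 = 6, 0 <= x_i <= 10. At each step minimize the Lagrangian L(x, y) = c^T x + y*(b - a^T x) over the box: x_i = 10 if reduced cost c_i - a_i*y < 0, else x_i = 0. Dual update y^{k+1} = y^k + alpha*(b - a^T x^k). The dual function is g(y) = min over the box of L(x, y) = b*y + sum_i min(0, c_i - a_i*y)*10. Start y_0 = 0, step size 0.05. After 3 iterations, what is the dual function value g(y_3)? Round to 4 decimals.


Dual ascent for LP: min 5*x1 + 12*x2, 6*x1 + 4*x2 = 6, 0 <= x_i <= 10
Step 1: y^k = 0.0, reduced costs: (5.0, 12.0)
  x^k = (0.0, 0.0), subgradient = b - a^T x = 6.0
  y^{k+1} = 0.0 + 0.05*6.0 = 0.3
Step 2: y^k = 0.3, reduced costs: (3.2, 10.8)
  x^k = (0.0, 0.0), subgradient = b - a^T x = 6.0
  y^{k+1} = 0.3 + 0.05*6.0 = 0.6
Step 3: y^k = 0.6, reduced costs: (1.4, 9.6)
  x^k = (0.0, 0.0), subgradient = b - a^T x = 6.0
  y^{k+1} = 0.6 + 0.05*6.0 = 0.9
Dual objective at y_3 = 0.9: reduced costs (-0.4, 8.4), box minimizer x = (10.0, 0.0)
g(y_3) = b*y + (c1 - a1*y)*x1 + (c2 - a2*y)*x2 = 6*0.9 + (-0.4)*10.0 + 8.4*0.0 = 5.4 - 4.0 + 0.0 = 1.4


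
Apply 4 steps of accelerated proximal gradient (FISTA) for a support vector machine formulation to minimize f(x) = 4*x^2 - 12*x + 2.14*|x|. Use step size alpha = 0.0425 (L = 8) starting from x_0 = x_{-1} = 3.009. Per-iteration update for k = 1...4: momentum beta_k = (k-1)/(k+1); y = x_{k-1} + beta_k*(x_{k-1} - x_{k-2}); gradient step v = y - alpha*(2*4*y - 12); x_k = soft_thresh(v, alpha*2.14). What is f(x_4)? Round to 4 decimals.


FISTA on f(x) = 4*x^2 - 12*x + 2.14*|x|
L = 8, alpha = 0.0425
Iteration 1: beta = 0.0, y = 3.009 + 0.0*(3.009 - 3.009) = 3.009
  grad(y) = 12.072, v = y - alpha*grad = 2.4959
  prox(v) = soft_thresh(2.4959, 0.091) = 2.405
Iteration 2: beta = 0.3333, y = 2.405 + 0.3333*(2.405 - 3.009) = 2.2037
  grad(y) = 5.6292, v = y - alpha*grad = 1.9644
  prox(v) = soft_thresh(1.9644, 0.091) = 1.8735
Iteration 3: beta = 0.5, y = 1.8735 + 0.5*(1.8735 - 2.405) = 1.6077
  grad(y) = 0.8616, v = y - alpha*grad = 1.5711
  prox(v) = soft_thresh(1.5711, 0.091) = 1.4801
Iteration 4: beta = 0.6, y = 1.4801 + 0.6*(1.4801 - 1.8735) = 1.2441
  grad(y) = -2.047, v = y - alpha*grad = 1.3311
  prox(v) = soft_thresh(1.3311, 0.091) = 1.2402
f(x_4) = 4*1.2402^2 - 12*1.2402 + 2.14*|1.2402| = -6.076


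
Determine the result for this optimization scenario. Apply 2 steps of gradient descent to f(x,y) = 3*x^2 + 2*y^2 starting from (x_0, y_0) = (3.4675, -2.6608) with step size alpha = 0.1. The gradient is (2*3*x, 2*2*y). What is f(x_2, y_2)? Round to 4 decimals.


Gradient descent on f(x,y) = 3*x^2 + 2*y^2.
Starting point: (3.4675, -2.6608), alpha = 0.1
Step 1: grad_x = 2*3*3.4675 = 20.805, grad_y = 2*2*-2.6608 = -10.6432
  x_1 = 3.4675 - 0.1*20.805 = 1.387
  y_1 = -2.6608 - 0.1*-10.6432 = -1.5965
Step 2: grad_x = 2*3*1.387 = 8.322, grad_y = 2*2*-1.5965 = -6.3859
  x_2 = 1.387 - 0.1*8.322 = 0.5548
  y_2 = -1.5965 - 0.1*-6.3859 = -0.9579
f(0.5548, -0.9579) = 3*0.5548^2 + 2*(-0.9579)^2 = 2.7585


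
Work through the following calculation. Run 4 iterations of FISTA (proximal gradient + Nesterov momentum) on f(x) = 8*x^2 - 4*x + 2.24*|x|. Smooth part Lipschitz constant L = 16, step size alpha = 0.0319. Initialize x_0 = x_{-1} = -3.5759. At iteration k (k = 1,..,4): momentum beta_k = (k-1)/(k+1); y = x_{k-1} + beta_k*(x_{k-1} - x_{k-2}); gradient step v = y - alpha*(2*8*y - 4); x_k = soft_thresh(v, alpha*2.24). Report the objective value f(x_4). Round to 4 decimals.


FISTA on f(x) = 8*x^2 - 4*x + 2.24*|x|
L = 16, alpha = 0.0319
Iteration 1: beta = 0.0, y = -3.5759 + 0.0*(-3.5759 + 3.5759) = -3.5759
  grad(y) = -61.2144, v = y - alpha*grad = -1.6232
  prox(v) = soft_thresh(-1.6232, 0.0715) = -1.5517
Iteration 2: beta = 0.3333, y = -1.5517 + 0.3333*(-1.5517 + 3.5759) = -0.877
  grad(y) = -18.0316, v = y - alpha*grad = -0.3018
  prox(v) = soft_thresh(-0.3018, 0.0715) = -0.2303
Iteration 3: beta = 0.5, y = -0.2303 + 0.5*(-0.2303 + 1.5517) = 0.4304
  grad(y) = 2.8862, v = y - alpha*grad = 0.3383
  prox(v) = soft_thresh(0.3383, 0.0715) = 0.2669
Iteration 4: beta = 0.6, y = 0.2669 + 0.6*(0.2669 + 0.2303) = 0.5652
  grad(y) = 5.0426, v = y - alpha*grad = 0.4043
  prox(v) = soft_thresh(0.4043, 0.0715) = 0.3328
f(x_4) = 8*0.3328^2 - 4*0.3328 + 2.24*|0.3328| = 0.3005


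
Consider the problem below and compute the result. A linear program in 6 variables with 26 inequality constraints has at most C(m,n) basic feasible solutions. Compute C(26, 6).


Each vertex corresponds to some choice of n active constraints out of m, so the number of vertices is at most C(m, n) = m! / (n!(m-n)!).
m = 26, n = 6
Numerator: 26 * 25 * 24 * 23 * 22 * 21
Denominator: 6! = 720
C(26, 6) = 230230


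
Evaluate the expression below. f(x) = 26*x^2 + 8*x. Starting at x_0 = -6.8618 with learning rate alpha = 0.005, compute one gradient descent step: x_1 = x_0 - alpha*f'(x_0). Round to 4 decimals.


We compute the gradient at x_0 and apply the update.
f'(x) = 52*x + 8
f'(-6.8618) = 52*-6.8618 + 8 = -348.8136
x_1 = -6.8618 - 0.005*-348.8136 = -5.1177


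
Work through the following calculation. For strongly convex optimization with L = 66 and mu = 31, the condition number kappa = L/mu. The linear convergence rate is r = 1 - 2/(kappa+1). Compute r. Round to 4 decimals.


Step 1: Compute the condition number.
kappa = L/mu = 66/31 = 2.129
Step 2: Compute the convergence rate.
r = 1 - 2/(kappa + 1) = 1 - 2*mu/(L + mu) = (L - mu)/(L + mu) = 35/97 = 0.3608


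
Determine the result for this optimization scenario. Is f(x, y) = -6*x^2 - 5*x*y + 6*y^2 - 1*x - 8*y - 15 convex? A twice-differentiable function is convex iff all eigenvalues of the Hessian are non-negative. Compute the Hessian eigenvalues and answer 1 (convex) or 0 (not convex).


The Hessian of f(x,y) = -6*x^2 - 5*x*y + 6*y^2 - 1*x - 8*y - 15 is:
H = [[-12, -5], [-5, 12]]
Trace = -12 + 12 = 0
Determinant = -12*12 - (-5)^2 = -169
Discriminant = (0)^2 - 4*-169 = 676.0
Eigenvalues: lambda_1 = -13.0, lambda_2 = 13.0
The function is not convex.

0


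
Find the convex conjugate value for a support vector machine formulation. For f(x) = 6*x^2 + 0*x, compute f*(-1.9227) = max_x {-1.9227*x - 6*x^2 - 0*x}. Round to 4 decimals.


f*(y) = sup_x {y*x - a*x^2 - b*x} = sup_x {(y-b)*x - a*x^2}
FOC: (y - b) - 2a*x = 0 => x* = (y - b)/(2a)
x* = (-1.9227 - 0)/(2*6) = -0.1602
f*(-1.9227) = (y-b)^2/(4a) = (-1.9227 - 0)^2/(4*6)
= 3.6968/24 = 0.154


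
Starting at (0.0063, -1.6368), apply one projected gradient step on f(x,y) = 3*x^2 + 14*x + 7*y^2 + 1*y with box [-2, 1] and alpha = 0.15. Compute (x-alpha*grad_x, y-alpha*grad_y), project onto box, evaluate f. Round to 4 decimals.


Step 1: Compute gradient at (0.0063, -1.6368).
grad_x = 2*3*0.0063 + 14 = 14.0378
grad_y = 2*7*-1.6368 + 1 = -21.9152
Step 2: Gradient step.
x_raw = 0.0063 - 0.15*14.0378 = -2.0994
y_raw = -1.6368 - 0.15*-21.9152 = 1.6505
Step 3: Project onto [-2, 1].
x_proj = clip(-2.0994) = -2.0
y_proj = clip(1.6505) = 1.0
Step 4: Evaluate f.
f(-2.0, 1.0) = -8.0


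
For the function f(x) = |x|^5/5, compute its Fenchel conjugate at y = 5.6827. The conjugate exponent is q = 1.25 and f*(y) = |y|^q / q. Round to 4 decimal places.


The conjugate exponent q satisfies 1/p + 1/q = 1.
p = 5, so q = 5/(5 - 1) = 1.25
|y|^q = 5.6827^1.25 = 8.7739
f*(5.6827) = 8.7739 / 1.25 = 7.0191


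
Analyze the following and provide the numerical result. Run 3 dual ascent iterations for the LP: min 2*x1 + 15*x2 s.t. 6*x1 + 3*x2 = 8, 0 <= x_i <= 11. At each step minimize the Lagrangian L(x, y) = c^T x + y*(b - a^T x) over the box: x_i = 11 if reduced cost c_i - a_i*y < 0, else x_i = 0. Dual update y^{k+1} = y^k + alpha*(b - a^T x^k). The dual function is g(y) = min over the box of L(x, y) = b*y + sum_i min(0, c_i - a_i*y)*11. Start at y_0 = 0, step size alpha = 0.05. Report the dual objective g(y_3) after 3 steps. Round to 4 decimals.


Dual ascent for LP: min 2*x1 + 15*x2, 6*x1 + 3*x2 = 8, 0 <= x_i <= 11
Step 1: y^k = 0.0, reduced costs: (2.0, 15.0)
  x^k = (0.0, 0.0), subgradient = b - a^T x = 8.0
  y^{k+1} = 0.0 + 0.05*8.0 = 0.4
Step 2: y^k = 0.4, reduced costs: (-0.4, 13.8)
  x^k = (11.0, 0.0), subgradient = b - a^T x = -58.0
  y^{k+1} = 0.4 + 0.05*-58.0 = -2.5
Step 3: y^k = -2.5, reduced costs: (17.0, 22.5)
  x^k = (0.0, 0.0), subgradient = b - a^T x = 8.0
  y^{k+1} = -2.5 + 0.05*8.0 = -2.1
Dual objective at y_3 = -2.1: reduced costs (14.6, 21.3), box minimizer x = (0.0, 0.0)
g(y_3) = b*y + (c1 - a1*y)*x1 + (c2 - a2*y)*x2 = 8*(-2.1) + 14.6*0.0 + 21.3*0.0 = -16.8 + 0.0 + 0.0 = -16.8
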